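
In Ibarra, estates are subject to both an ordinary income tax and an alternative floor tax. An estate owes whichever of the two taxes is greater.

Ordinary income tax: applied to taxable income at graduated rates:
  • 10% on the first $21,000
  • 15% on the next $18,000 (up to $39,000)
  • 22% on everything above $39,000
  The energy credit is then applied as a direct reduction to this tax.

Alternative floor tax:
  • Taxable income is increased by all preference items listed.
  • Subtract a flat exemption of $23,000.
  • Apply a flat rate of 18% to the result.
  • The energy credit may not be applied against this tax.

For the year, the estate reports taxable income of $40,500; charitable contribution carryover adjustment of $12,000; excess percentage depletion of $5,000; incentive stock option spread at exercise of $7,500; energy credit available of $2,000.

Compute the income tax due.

$7,560

Alternative floor tax:
  Adjusted income: $40,500 + $12,000 + $5,000 + $7,500 = $65,000
  Less exemption $23,000 → base $42,000
  $42,000 × 18% = $7,560

Ordinary income tax:
  $21,000 × 10% = $2,100
  $18,000 × 15% = $2,700
  $1,500 × 22% = $330
  → $5,130
  Less energy credit $2,000 → $3,130

$7,560 > $3,130, so the alternative floor tax is the binding amount.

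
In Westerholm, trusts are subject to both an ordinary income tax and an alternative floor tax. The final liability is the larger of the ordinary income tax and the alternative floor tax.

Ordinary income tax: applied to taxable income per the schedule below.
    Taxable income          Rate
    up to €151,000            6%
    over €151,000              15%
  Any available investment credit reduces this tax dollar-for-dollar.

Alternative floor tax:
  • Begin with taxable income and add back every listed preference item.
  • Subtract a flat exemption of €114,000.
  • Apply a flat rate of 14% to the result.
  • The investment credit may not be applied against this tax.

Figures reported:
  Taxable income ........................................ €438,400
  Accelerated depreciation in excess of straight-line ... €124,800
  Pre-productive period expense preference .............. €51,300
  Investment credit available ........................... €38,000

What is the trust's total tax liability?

Ordinary income tax:
  €151,000 × 6% = €9,060
  €287,400 × 15% = €43,110
  → €52,170
  Less investment credit €38,000 → €14,170

Alternative floor tax:
  Adjusted income: €438,400 + €124,800 + €51,300 = €614,500
  Less exemption €114,000 → base €500,500
  €500,500 × 14% = €70,070

€70,070 > €14,170, so the alternative floor tax is the binding amount.

€70,070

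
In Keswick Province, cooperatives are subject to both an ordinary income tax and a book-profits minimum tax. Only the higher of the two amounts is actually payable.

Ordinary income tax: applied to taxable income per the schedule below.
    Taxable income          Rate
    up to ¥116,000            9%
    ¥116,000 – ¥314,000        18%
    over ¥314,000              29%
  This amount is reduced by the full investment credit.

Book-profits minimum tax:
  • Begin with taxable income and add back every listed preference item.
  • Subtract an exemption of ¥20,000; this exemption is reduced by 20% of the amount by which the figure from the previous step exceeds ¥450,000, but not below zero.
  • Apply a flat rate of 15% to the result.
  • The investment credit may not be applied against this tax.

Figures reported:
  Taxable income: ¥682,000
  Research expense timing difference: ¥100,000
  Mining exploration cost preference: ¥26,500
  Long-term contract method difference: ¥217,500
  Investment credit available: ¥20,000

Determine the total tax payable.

Ordinary income tax:
  ¥116,000 × 9% = ¥10,440
  ¥198,000 × 18% = ¥35,640
  ¥368,000 × 29% = ¥106,720
  → ¥152,800
  Less investment credit ¥20,000 → ¥132,800

Book-profits minimum tax:
  Adjusted income: ¥682,000 + ¥100,000 + ¥26,500 + ¥217,500 = ¥1,026,000
  Exemption: 20% × (¥1,026,000 − ¥450,000) = ¥115,200 ≥ ¥20,000, so the exemption is fully phased out
  Base: ¥1,026,000 − ¥0 = ¥1,026,000
  ¥1,026,000 × 15% = ¥153,900

¥153,900 > ¥132,800, so the book-profits minimum tax is the binding amount.

¥153,900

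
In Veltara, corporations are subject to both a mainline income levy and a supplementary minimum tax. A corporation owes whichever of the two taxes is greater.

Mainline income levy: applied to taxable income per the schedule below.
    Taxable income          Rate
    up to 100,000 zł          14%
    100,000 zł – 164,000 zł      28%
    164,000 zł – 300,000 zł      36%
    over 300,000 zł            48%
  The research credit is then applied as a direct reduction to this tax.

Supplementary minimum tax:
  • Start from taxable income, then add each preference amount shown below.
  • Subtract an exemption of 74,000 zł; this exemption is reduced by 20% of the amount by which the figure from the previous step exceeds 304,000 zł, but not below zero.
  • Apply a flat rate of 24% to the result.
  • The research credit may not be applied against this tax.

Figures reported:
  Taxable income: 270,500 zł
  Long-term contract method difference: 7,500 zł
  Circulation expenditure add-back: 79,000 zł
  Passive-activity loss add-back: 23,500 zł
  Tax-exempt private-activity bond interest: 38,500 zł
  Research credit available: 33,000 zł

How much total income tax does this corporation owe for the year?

88,320 zł

Supplementary minimum tax:
  Adjusted income: 270,500 zł + 7,500 zł + 79,000 zł + 23,500 zł + 38,500 zł = 419,000 zł
  Exemption: 74,000 zł − 20% × (419,000 zł − 304,000 zł) = 74,000 zł − 23,000 zł = 51,000 zł
  Base: 419,000 zł − 51,000 zł = 368,000 zł
  368,000 zł × 24% = 88,320 zł

Mainline income levy:
  100,000 zł × 14% = 14,000 zł
  64,000 zł × 28% = 17,920 zł
  106,500 zł × 36% = 38,340 zł
  → 70,260 zł
  Less research credit 33,000 zł → 37,260 zł

88,320 zł > 37,260 zł, so the supplementary minimum tax is the binding amount.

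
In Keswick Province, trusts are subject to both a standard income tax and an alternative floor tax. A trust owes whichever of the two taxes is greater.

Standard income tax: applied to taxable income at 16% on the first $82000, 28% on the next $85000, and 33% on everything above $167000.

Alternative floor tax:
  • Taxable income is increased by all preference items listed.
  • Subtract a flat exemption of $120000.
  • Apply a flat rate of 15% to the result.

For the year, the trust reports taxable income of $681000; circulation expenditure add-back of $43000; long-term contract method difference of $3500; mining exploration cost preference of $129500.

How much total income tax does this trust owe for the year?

$206540

Alternative floor tax:
  Adjusted income: $681000 + $43000 + $3500 + $129500 = $857000
  Less exemption $120000 → base $737000
  $737000 × 15% = $110550

Standard income tax:
  $82000 × 16% = $13120
  $85000 × 28% = $23800
  $514000 × 33% = $169620
  → $206540

$206540 > $110550, so the standard income tax governs.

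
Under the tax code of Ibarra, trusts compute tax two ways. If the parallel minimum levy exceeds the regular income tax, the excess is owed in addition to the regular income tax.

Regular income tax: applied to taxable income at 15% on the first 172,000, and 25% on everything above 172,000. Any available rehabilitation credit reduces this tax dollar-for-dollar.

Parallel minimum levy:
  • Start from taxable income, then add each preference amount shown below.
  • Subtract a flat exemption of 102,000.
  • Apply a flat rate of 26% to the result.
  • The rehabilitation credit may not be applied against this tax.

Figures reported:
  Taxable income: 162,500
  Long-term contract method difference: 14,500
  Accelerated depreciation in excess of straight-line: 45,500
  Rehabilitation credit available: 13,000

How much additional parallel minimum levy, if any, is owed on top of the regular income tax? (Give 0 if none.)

Parallel minimum levy:
  Adjusted income: 162,500 + 14,500 + 45,500 = 222,500
  Less exemption 102,000 → base 120,500
  120,500 × 26% = 31,330

Regular income tax:
  162,500 × 15% = 24,375
  Less rehabilitation credit 13,000 → 11,375

Excess of parallel minimum levy over regular income tax: 31,330 − 11,375 = 19,955.

19,955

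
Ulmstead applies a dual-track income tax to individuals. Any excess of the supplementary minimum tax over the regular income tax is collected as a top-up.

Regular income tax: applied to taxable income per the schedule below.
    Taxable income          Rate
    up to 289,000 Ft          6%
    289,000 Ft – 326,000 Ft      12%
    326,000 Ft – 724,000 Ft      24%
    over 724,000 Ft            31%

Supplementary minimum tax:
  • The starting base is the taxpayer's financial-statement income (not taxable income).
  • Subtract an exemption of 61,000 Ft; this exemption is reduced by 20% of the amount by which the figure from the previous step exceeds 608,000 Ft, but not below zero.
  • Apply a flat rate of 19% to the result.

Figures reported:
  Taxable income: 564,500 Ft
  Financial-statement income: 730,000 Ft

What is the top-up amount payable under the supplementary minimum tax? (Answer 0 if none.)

Supplementary minimum tax:
  Base (financial-statement income): 730,000 Ft
  Exemption: 61,000 Ft − 20% × (730,000 Ft − 608,000 Ft) = 61,000 Ft − 24,400 Ft = 36,600 Ft
  Base: 730,000 Ft − 36,600 Ft = 693,400 Ft
  693,400 Ft × 19% = 131,746 Ft

Regular income tax:
  289,000 Ft × 6% = 17,340 Ft
  37,000 Ft × 12% = 4,440 Ft
  238,500 Ft × 24% = 57,240 Ft
  → 79,020 Ft

Excess of supplementary minimum tax over regular income tax: 131,746 Ft − 79,020 Ft = 52,726 Ft.

52,726 Ft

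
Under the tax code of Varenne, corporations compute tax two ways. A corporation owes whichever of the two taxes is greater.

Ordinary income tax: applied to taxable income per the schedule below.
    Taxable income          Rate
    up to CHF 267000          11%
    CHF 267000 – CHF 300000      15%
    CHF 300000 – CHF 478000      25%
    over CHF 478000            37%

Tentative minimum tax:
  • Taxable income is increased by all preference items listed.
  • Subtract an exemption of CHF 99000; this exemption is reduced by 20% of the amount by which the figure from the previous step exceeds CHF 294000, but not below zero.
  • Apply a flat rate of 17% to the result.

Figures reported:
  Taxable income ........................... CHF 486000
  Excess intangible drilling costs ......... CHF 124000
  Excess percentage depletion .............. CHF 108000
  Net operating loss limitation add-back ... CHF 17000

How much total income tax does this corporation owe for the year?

Tentative minimum tax:
  Adjusted income: CHF 486000 + CHF 124000 + CHF 108000 + CHF 17000 = CHF 735000
  Exemption: CHF 99000 − 20% × (CHF 735000 − CHF 294000) = CHF 99000 − CHF 88200 = CHF 10800
  Base: CHF 735000 − CHF 10800 = CHF 724200
  CHF 724200 × 17% = CHF 123114

Ordinary income tax:
  CHF 267000 × 11% = CHF 29370
  CHF 33000 × 15% = CHF 4950
  CHF 178000 × 25% = CHF 44500
  CHF 8000 × 37% = CHF 2960
  → CHF 81780

CHF 123114 > CHF 81780, so the tentative minimum tax is the binding amount.

CHF 123114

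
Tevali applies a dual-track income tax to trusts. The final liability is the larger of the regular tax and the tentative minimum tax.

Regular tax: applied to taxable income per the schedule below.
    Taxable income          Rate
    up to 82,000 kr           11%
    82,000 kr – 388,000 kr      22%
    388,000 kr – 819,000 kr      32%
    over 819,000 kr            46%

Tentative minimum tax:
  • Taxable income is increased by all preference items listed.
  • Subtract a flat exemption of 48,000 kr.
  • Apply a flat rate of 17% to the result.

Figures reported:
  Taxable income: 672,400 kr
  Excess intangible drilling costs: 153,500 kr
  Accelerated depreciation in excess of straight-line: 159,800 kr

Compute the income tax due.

Regular tax:
  82,000 kr × 11% = 9,020 kr
  306,000 kr × 22% = 67,320 kr
  284,400 kr × 32% = 91,008 kr
  → 167,348 kr

Tentative minimum tax:
  Adjusted income: 672,400 kr + 153,500 kr + 159,800 kr = 985,700 kr
  Less exemption 48,000 kr → base 937,700 kr
  937,700 kr × 17% = 159,409 kr

167,348 kr > 159,409 kr, so the regular tax governs.

167,348 kr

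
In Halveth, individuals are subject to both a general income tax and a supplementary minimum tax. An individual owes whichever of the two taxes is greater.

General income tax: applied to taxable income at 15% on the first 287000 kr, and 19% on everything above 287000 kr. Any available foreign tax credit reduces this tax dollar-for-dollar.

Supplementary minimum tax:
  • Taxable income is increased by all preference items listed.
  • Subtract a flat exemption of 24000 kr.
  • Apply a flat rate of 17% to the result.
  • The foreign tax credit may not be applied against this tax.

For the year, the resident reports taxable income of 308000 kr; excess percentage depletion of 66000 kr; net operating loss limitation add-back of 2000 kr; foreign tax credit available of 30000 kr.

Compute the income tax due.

General income tax:
  287000 kr × 15% = 43050 kr
  21000 kr × 19% = 3990 kr
  → 47040 kr
  Less foreign tax credit 30000 kr → 17040 kr

Supplementary minimum tax:
  Adjusted income: 308000 kr + 66000 kr + 2000 kr = 376000 kr
  Less exemption 24000 kr → base 352000 kr
  352000 kr × 17% = 59840 kr

59840 kr > 17040 kr, so the supplementary minimum tax is the binding amount.

59840 kr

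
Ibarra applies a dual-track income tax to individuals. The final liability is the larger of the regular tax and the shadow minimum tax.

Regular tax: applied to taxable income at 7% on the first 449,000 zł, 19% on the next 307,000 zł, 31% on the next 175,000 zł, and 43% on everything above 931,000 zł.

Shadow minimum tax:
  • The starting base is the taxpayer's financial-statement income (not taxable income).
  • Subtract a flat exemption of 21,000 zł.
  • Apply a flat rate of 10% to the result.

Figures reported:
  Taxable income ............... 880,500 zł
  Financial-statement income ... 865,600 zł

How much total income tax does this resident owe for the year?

128,355 zł

Regular tax:
  449,000 zł × 7% = 31,430 zł
  307,000 zł × 19% = 58,330 zł
  124,500 zł × 31% = 38,595 zł
  → 128,355 zł

Shadow minimum tax:
  Base (financial-statement income): 865,600 zł
  Less exemption 21,000 zł → base 844,600 zł
  844,600 zł × 10% = 84,460 zł

128,355 zł > 84,460 zł, so the regular tax governs.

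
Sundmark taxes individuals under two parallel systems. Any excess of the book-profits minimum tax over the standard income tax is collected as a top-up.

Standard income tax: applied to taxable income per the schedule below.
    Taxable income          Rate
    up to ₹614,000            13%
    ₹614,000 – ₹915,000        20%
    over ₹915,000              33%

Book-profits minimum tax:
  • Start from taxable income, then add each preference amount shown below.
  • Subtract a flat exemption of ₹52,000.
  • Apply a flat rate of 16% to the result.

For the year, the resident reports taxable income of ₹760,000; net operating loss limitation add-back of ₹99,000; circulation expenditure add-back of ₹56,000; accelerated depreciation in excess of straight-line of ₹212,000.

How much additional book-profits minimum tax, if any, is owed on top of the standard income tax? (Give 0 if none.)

₹62,980

Book-profits minimum tax:
  Adjusted income: ₹760,000 + ₹99,000 + ₹56,000 + ₹212,000 = ₹1,127,000
  Less exemption ₹52,000 → base ₹1,075,000
  ₹1,075,000 × 16% = ₹172,000

Standard income tax:
  ₹614,000 × 13% = ₹79,820
  ₹146,000 × 20% = ₹29,200
  → ₹109,020

Excess of book-profits minimum tax over standard income tax: ₹172,000 − ₹109,020 = ₹62,980.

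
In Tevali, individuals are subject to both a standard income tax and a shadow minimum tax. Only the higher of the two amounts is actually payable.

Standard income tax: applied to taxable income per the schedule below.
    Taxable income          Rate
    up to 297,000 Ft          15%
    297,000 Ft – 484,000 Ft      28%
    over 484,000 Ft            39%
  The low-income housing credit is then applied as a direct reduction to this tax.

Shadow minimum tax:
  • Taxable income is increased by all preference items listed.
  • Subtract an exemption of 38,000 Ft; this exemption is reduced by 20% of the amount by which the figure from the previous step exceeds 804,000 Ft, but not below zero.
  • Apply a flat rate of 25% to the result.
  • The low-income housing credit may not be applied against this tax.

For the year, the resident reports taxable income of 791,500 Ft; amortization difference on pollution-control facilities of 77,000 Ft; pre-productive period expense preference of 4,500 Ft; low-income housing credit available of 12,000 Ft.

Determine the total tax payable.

Standard income tax:
  297,000 Ft × 15% = 44,550 Ft
  187,000 Ft × 28% = 52,360 Ft
  307,500 Ft × 39% = 119,925 Ft
  → 216,835 Ft
  Less low-income housing credit 12,000 Ft → 204,835 Ft

Shadow minimum tax:
  Adjusted income: 791,500 Ft + 77,000 Ft + 4,500 Ft = 873,000 Ft
  Exemption: 38,000 Ft − 20% × (873,000 Ft − 804,000 Ft) = 38,000 Ft − 13,800 Ft = 24,200 Ft
  Base: 873,000 Ft − 24,200 Ft = 848,800 Ft
  848,800 Ft × 25% = 212,200 Ft

212,200 Ft > 204,835 Ft, so the shadow minimum tax is the binding amount.

212,200 Ft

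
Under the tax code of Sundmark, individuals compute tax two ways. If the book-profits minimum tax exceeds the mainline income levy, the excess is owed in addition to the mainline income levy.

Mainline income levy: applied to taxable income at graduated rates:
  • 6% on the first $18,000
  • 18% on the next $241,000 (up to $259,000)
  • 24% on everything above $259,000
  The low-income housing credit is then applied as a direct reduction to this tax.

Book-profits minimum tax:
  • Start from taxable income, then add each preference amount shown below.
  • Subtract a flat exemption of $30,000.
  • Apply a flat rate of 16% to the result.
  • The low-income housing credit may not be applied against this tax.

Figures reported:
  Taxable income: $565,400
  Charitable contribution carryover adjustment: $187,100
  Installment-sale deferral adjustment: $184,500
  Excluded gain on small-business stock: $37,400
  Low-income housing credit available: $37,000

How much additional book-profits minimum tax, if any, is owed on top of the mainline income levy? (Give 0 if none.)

$70,108

Book-profits minimum tax:
  Adjusted income: $565,400 + $187,100 + $184,500 + $37,400 = $974,400
  Less exemption $30,000 → base $944,400
  $944,400 × 16% = $151,104

Mainline income levy:
  $18,000 × 6% = $1,080
  $241,000 × 18% = $43,380
  $306,400 × 24% = $73,536
  → $117,996
  Less low-income housing credit $37,000 → $80,996

Excess of book-profits minimum tax over mainline income levy: $151,104 − $80,996 = $70,108.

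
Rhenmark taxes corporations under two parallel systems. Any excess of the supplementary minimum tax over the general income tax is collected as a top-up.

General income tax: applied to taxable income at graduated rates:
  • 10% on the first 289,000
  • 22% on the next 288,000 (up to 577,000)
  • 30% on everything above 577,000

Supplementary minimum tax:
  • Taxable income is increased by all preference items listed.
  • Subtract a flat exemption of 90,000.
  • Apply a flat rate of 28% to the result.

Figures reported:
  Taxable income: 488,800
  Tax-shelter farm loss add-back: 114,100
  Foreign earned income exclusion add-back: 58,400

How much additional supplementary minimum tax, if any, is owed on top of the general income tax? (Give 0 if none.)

Supplementary minimum tax:
  Adjusted income: 488,800 + 114,100 + 58,400 = 661,300
  Less exemption 90,000 → base 571,300
  571,300 × 28% = 159,964

General income tax:
  289,000 × 10% = 28,900
  199,800 × 22% = 43,956
  → 72,856

Excess of supplementary minimum tax over general income tax: 159,964 − 72,856 = 87,108.

87,108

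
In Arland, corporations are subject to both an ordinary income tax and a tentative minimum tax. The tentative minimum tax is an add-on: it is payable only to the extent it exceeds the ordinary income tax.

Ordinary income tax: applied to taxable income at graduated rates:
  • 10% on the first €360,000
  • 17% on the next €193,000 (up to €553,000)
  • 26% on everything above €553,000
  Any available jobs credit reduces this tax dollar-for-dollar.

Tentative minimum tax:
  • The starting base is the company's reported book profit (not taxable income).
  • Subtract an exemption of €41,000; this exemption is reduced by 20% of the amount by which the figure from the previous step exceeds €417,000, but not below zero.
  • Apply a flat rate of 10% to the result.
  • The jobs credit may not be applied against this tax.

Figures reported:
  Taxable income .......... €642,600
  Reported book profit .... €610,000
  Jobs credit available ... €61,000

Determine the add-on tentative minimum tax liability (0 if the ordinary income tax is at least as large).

€29,654

Ordinary income tax:
  €360,000 × 10% = €36,000
  €193,000 × 17% = €32,810
  €89,600 × 26% = €23,296
  → €92,106
  Less jobs credit €61,000 → €31,106

Tentative minimum tax:
  Base (reported book profit): €610,000
  Exemption: €41,000 − 20% × (€610,000 − €417,000) = €41,000 − €38,600 = €2,400
  Base: €610,000 − €2,400 = €607,600
  €607,600 × 10% = €60,760

Excess of tentative minimum tax over ordinary income tax: €60,760 − €31,106 = €29,654.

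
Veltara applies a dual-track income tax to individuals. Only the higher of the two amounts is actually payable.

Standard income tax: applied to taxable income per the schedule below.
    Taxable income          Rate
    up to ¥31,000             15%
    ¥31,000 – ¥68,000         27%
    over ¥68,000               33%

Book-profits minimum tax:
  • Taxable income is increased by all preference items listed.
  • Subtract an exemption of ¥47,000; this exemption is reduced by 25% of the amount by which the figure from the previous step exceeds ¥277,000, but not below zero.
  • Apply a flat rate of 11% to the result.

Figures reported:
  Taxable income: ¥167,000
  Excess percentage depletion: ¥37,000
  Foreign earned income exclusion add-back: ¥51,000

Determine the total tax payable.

Book-profits minimum tax:
  Adjusted income: ¥167,000 + ¥37,000 + ¥51,000 = ¥255,000
  Exemption: ¥255,000 ≤ ¥277,000, so full ¥47,000 applies
  Base: ¥255,000 − ¥47,000 = ¥208,000
  ¥208,000 × 11% = ¥22,880

Standard income tax:
  ¥31,000 × 15% = ¥4,650
  ¥37,000 × 27% = ¥9,990
  ¥99,000 × 33% = ¥32,670
  → ¥47,310

¥47,310 > ¥22,880, so the standard income tax governs.

¥47,310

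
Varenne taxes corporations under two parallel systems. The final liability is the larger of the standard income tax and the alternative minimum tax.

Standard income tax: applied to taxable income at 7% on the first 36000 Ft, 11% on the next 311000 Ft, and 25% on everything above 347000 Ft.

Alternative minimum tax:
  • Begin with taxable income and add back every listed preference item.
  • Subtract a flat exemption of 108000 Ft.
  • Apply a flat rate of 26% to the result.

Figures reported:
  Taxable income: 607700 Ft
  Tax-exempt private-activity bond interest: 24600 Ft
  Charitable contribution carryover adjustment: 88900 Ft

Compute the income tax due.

Alternative minimum tax:
  Adjusted income: 607700 Ft + 24600 Ft + 88900 Ft = 721200 Ft
  Less exemption 108000 Ft → base 613200 Ft
  613200 Ft × 26% = 159432 Ft

Standard income tax:
  36000 Ft × 7% = 2520 Ft
  311000 Ft × 11% = 34210 Ft
  260700 Ft × 25% = 65175 Ft
  → 101905 Ft

159432 Ft > 101905 Ft, so the alternative minimum tax is the binding amount.

159432 Ft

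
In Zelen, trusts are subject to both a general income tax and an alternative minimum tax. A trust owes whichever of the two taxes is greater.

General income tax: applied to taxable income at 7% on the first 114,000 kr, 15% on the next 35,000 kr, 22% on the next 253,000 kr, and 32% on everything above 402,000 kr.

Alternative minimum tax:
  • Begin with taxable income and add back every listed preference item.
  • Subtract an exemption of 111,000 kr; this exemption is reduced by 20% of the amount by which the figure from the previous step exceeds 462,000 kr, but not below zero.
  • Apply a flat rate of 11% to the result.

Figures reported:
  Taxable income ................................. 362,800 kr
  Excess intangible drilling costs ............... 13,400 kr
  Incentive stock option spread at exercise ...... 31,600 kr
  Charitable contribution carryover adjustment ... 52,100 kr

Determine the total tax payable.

General income tax:
  114,000 kr × 7% = 7,980 kr
  35,000 kr × 15% = 5,250 kr
  213,800 kr × 22% = 47,036 kr
  → 60,266 kr

Alternative minimum tax:
  Adjusted income: 362,800 kr + 13,400 kr + 31,600 kr + 52,100 kr = 459,900 kr
  Exemption: 459,900 kr ≤ 462,000 kr, so full 111,000 kr applies
  Base: 459,900 kr − 111,000 kr = 348,900 kr
  348,900 kr × 11% = 38,379 kr

60,266 kr > 38,379 kr, so the general income tax governs.

60,266 kr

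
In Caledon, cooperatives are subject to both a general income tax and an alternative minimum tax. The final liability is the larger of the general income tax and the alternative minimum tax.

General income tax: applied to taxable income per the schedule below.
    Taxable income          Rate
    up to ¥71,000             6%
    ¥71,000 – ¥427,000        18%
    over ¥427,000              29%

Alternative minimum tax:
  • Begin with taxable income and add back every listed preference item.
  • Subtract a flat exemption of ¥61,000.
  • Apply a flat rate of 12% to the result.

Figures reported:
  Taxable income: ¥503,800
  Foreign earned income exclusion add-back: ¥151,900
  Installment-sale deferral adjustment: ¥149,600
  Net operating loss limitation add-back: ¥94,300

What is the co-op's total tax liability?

¥100,632

Alternative minimum tax:
  Adjusted income: ¥503,800 + ¥151,900 + ¥149,600 + ¥94,300 = ¥899,600
  Less exemption ¥61,000 → base ¥838,600
  ¥838,600 × 12% = ¥100,632

General income tax:
  ¥71,000 × 6% = ¥4,260
  ¥356,000 × 18% = ¥64,080
  ¥76,800 × 29% = ¥22,272
  → ¥90,612

¥100,632 > ¥90,612, so the alternative minimum tax is the binding amount.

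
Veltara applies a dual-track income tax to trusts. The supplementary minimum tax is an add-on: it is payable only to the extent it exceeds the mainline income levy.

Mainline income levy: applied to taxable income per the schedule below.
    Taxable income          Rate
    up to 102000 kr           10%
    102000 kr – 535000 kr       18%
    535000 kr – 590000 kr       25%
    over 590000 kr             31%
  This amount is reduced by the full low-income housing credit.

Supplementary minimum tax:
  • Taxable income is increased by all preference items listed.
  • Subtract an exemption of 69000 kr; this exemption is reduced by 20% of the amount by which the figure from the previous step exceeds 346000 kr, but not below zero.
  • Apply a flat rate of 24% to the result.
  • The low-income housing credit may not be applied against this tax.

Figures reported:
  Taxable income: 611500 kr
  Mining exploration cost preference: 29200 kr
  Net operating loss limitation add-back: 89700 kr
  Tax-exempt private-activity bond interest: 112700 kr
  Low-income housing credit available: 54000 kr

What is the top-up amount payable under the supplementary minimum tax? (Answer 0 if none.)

Supplementary minimum tax:
  Adjusted income: 611500 kr + 29200 kr + 89700 kr + 112700 kr = 843100 kr
  Exemption: 20% × (843100 kr − 346000 kr) = 99420 kr ≥ 69000 kr, so the exemption is fully phased out
  Base: 843100 kr − 0 kr = 843100 kr
  843100 kr × 24% = 202344 kr

Mainline income levy:
  102000 kr × 10% = 10200 kr
  433000 kr × 18% = 77940 kr
  55000 kr × 25% = 13750 kr
  21500 kr × 31% = 6665 kr
  → 108555 kr
  Less low-income housing credit 54000 kr → 54555 kr

Excess of supplementary minimum tax over mainline income levy: 202344 kr − 54555 kr = 147789 kr.

147789 kr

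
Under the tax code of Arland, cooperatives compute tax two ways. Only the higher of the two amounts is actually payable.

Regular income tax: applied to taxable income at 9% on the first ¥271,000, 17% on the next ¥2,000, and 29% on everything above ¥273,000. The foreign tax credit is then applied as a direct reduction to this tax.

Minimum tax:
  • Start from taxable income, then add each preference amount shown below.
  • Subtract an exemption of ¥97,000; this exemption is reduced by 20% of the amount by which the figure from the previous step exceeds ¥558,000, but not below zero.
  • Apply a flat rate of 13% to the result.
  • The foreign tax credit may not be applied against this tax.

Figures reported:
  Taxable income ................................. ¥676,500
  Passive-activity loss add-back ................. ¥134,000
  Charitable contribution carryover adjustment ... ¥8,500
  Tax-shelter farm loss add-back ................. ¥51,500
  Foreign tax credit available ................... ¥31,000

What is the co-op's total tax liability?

¥110,745

Regular income tax:
  ¥271,000 × 9% = ¥24,390
  ¥2,000 × 17% = ¥340
  ¥403,500 × 29% = ¥117,015
  → ¥141,745
  Less foreign tax credit ¥31,000 → ¥110,745

Minimum tax:
  Adjusted income: ¥676,500 + ¥134,000 + ¥8,500 + ¥51,500 = ¥870,500
  Exemption: ¥97,000 − 20% × (¥870,500 − ¥558,000) = ¥97,000 − ¥62,500 = ¥34,500
  Base: ¥870,500 − ¥34,500 = ¥836,000
  ¥836,000 × 13% = ¥108,680

¥110,745 > ¥108,680, so the regular income tax governs.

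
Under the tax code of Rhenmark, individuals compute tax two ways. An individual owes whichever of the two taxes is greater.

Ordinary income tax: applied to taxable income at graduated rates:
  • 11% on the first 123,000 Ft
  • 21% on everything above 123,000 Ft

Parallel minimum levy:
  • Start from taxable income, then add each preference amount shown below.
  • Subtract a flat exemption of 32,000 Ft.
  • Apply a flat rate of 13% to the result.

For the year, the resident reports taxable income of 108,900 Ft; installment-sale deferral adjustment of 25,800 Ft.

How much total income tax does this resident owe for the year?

Ordinary income tax:
  108,900 Ft × 11% = 11,979 Ft

Parallel minimum levy:
  Adjusted income: 108,900 Ft + 25,800 Ft = 134,700 Ft
  Less exemption 32,000 Ft → base 102,700 Ft
  102,700 Ft × 13% = 13,351 Ft

13,351 Ft > 11,979 Ft, so the parallel minimum levy is the binding amount.

13,351 Ft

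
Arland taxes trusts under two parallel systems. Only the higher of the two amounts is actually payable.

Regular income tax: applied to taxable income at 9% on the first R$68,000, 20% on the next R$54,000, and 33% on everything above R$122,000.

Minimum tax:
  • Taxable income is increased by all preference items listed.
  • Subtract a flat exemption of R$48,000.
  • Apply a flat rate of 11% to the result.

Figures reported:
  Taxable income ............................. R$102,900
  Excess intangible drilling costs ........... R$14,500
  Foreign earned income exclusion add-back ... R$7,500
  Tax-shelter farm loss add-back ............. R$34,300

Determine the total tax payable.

Regular income tax:
  R$68,000 × 9% = R$6,120
  R$34,900 × 20% = R$6,980
  → R$13,100

Minimum tax:
  Adjusted income: R$102,900 + R$14,500 + R$7,500 + R$34,300 = R$159,200
  Less exemption R$48,000 → base R$111,200
  R$111,200 × 11% = R$12,232

R$13,100 > R$12,232, so the regular income tax governs.

R$13,100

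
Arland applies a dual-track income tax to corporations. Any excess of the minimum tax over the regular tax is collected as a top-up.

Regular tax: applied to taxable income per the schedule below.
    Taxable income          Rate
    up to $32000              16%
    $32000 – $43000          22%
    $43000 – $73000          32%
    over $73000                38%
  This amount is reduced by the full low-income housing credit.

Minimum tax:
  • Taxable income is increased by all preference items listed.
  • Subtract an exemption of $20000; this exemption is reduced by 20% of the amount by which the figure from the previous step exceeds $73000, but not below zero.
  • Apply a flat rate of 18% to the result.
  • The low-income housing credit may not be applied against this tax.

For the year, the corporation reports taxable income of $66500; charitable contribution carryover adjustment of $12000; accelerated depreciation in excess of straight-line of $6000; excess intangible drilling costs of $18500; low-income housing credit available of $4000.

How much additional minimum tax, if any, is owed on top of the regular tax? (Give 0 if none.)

Minimum tax:
  Adjusted income: $66500 + $12000 + $6000 + $18500 = $103000
  Exemption: $20000 − 20% × ($103000 − $73000) = $20000 − $6000 = $14000
  Base: $103000 − $14000 = $89000
  $89000 × 18% = $16020

Regular tax:
  $32000 × 16% = $5120
  $11000 × 22% = $2420
  $23500 × 32% = $7520
  → $15060
  Less low-income housing credit $4000 → $11060

Excess of minimum tax over regular tax: $16020 − $11060 = $4960.

$4960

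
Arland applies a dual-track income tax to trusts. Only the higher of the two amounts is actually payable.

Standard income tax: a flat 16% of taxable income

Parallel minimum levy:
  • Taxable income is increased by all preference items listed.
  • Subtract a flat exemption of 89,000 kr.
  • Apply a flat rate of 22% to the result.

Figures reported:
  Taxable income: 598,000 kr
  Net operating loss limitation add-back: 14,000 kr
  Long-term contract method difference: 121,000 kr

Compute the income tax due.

Parallel minimum levy:
  Adjusted income: 598,000 kr + 14,000 kr + 121,000 kr = 733,000 kr
  Less exemption 89,000 kr → base 644,000 kr
  644,000 kr × 22% = 141,680 kr

Standard income tax:
  598,000 kr × 16% = 95,680 kr

141,680 kr > 95,680 kr, so the parallel minimum levy is the binding amount.

141,680 kr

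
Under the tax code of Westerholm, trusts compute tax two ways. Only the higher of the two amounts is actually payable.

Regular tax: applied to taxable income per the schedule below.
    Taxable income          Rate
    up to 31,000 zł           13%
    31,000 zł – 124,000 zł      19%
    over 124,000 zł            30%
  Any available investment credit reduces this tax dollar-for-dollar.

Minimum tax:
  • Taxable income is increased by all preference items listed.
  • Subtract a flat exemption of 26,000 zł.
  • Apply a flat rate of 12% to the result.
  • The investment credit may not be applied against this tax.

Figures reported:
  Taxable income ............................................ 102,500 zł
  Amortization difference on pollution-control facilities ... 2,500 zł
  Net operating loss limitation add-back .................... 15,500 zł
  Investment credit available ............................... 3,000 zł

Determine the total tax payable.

14,615 zł

Regular tax:
  31,000 zł × 13% = 4,030 zł
  71,500 zł × 19% = 13,585 zł
  → 17,615 zł
  Less investment credit 3,000 zł → 14,615 zł

Minimum tax:
  Adjusted income: 102,500 zł + 2,500 zł + 15,500 zł = 120,500 zł
  Less exemption 26,000 zł → base 94,500 zł
  94,500 zł × 12% = 11,340 zł

14,615 zł > 11,340 zł, so the regular tax governs.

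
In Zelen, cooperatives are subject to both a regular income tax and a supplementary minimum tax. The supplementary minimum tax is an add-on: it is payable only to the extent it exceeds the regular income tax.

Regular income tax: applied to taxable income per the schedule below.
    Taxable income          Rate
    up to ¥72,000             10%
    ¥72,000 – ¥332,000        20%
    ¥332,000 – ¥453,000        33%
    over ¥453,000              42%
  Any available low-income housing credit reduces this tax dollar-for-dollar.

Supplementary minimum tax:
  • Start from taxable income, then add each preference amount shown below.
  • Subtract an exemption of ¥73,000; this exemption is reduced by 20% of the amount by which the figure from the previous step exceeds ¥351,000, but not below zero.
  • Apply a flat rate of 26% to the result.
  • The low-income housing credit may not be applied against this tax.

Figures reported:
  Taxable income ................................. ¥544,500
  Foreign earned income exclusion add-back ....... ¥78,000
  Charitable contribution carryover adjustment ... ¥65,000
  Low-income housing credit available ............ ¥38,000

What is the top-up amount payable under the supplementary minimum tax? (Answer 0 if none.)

¥77,708

Supplementary minimum tax:
  Adjusted income: ¥544,500 + ¥78,000 + ¥65,000 = ¥687,500
  Exemption: ¥73,000 − 20% × (¥687,500 − ¥351,000) = ¥73,000 − ¥67,300 = ¥5,700
  Base: ¥687,500 − ¥5,700 = ¥681,800
  ¥681,800 × 26% = ¥177,268

Regular income tax:
  ¥72,000 × 10% = ¥7,200
  ¥260,000 × 20% = ¥52,000
  ¥121,000 × 33% = ¥39,930
  ¥91,500 × 42% = ¥38,430
  → ¥137,560
  Less low-income housing credit ¥38,000 → ¥99,560

Excess of supplementary minimum tax over regular income tax: ¥177,268 − ¥99,560 = ¥77,708.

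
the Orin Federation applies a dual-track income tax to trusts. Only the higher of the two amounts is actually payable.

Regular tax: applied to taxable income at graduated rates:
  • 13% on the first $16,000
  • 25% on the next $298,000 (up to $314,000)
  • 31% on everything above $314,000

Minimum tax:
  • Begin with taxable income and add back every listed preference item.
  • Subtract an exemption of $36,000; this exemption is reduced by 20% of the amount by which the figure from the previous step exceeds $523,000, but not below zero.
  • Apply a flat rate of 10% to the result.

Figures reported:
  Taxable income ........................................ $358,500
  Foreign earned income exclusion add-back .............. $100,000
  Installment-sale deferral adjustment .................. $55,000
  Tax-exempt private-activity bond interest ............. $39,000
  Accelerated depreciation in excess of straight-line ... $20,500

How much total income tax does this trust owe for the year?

$90,375

Regular tax:
  $16,000 × 13% = $2,080
  $298,000 × 25% = $74,500
  $44,500 × 31% = $13,795
  → $90,375

Minimum tax:
  Adjusted income: $358,500 + $100,000 + $55,000 + $39,000 + $20,500 = $573,000
  Exemption: $36,000 − 20% × ($573,000 − $523,000) = $36,000 − $10,000 = $26,000
  Base: $573,000 − $26,000 = $547,000
  $547,000 × 10% = $54,700

$90,375 > $54,700, so the regular tax governs.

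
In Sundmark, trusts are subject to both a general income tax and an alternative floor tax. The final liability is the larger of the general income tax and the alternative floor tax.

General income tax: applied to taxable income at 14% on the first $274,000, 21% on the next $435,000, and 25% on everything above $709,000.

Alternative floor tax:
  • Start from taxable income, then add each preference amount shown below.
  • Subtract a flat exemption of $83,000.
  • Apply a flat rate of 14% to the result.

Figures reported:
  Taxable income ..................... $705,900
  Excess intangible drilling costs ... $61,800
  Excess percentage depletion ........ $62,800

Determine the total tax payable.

$129,059

General income tax:
  $274,000 × 14% = $38,360
  $431,900 × 21% = $90,699
  → $129,059

Alternative floor tax:
  Adjusted income: $705,900 + $61,800 + $62,800 = $830,500
  Less exemption $83,000 → base $747,500
  $747,500 × 14% = $104,650

$129,059 > $104,650, so the general income tax governs.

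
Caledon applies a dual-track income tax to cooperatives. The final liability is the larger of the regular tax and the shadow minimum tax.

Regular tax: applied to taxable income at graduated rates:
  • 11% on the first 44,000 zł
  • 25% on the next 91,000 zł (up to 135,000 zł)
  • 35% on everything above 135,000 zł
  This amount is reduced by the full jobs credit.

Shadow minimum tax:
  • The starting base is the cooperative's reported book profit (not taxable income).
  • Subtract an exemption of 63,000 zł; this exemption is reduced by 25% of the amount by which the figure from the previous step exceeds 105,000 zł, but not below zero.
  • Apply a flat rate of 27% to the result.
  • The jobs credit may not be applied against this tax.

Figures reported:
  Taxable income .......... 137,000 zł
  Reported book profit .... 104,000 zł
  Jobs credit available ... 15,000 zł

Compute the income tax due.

Shadow minimum tax:
  Base (reported book profit): 104,000 zł
  Exemption: 104,000 zł ≤ 105,000 zł, so full 63,000 zł applies
  Base: 104,000 zł − 63,000 zł = 41,000 zł
  41,000 zł × 27% = 11,070 zł

Regular tax:
  44,000 zł × 11% = 4,840 zł
  91,000 zł × 25% = 22,750 zł
  2,000 zł × 35% = 700 zł
  → 28,290 zł
  Less jobs credit 15,000 zł → 13,290 zł

13,290 zł > 11,070 zł, so the regular tax governs.

13,290 zł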